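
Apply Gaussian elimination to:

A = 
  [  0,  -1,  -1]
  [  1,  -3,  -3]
Row operations:
Swap R1 ↔ R2

Resulting echelon form:
REF = 
  [  1,  -3,  -3]
  [  0,  -1,  -1]

Rank = 2 (number of non-zero pivot rows).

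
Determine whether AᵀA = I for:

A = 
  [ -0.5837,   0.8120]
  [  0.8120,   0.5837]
Yes

AᵀA = 
  [  1,   0]
  [  0,   1]
≈ I (equal to I up to the 4-dp rounding of the entries)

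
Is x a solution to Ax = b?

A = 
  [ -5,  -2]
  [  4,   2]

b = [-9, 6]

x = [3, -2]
No

Ax = [-11, 8] ≠ b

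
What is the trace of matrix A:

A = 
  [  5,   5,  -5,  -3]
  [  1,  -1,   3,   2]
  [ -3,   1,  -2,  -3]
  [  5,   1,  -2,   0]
2

tr(A) = 5 + -1 + -2 + 0 = 2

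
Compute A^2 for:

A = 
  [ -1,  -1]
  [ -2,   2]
A² = A·A:
A²[1,1] = (-1)(-1) + (-1)(-2) = 3
A²[1,2] = (-1)(-1) + (-1)(2) = -1
A²[2,1] = (-2)(-1) + (2)(-2) = -2
A²[2,2] = (-2)(-1) + (2)(2) = 6
A² = 
  [  3,  -1]
  [ -2,   6]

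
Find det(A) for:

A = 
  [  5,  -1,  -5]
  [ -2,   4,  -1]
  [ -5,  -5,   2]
Cofactor expansion along row 1:
det(A) = (5)·((4)(2) - (-1)(-5)) - (-1)·((-2)(2) - (-1)(-5)) + (-5)·((-2)(-5) - (4)(-5))
  = (5)(3) - (-1)(-9) + (-5)(30)
  = -144

det(A) = -144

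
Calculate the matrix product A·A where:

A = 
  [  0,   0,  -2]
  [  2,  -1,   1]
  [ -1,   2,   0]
A² = A·A:
A²[1,1] = (0)(0) + (0)(2) + (-2)(-1) = 2
A²[1,2] = (0)(0) + (0)(-1) + (-2)(2) = -4
A²[1,3] = (0)(-2) + (0)(1) + (-2)(0) = 0
A²[2,1] = (2)(0) + (-1)(2) + (1)(-1) = -3
A²[2,2] = (2)(0) + (-1)(-1) + (1)(2) = 3
A²[2,3] = (2)(-2) + (-1)(1) + (1)(0) = -5
A²[3,1] = (-1)(0) + (2)(2) + (0)(-1) = 4
A²[3,2] = (-1)(0) + (2)(-1) + (0)(2) = -2
A²[3,3] = (-1)(-2) + (2)(1) + (0)(0) = 4
A² = 
  [  2,  -4,   0]
  [ -3,   3,  -5]
  [  4,  -2,   4]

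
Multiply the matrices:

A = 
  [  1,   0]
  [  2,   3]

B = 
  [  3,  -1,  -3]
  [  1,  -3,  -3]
A is 2×2 and B is 2×3, so AB is 2×3. Each entry is (row of A)·(column of B):
AB[1,1] = (1)(3) + (0)(1) = 3
AB[1,2] = (1)(-1) + (0)(-3) = -1
AB[1,3] = (1)(-3) + (0)(-3) = -3
AB[2,1] = (2)(3) + (3)(1) = 9
AB[2,2] = (2)(-1) + (3)(-3) = -11
AB[2,3] = (2)(-3) + (3)(-3) = -15

AB = 
  [  3,  -1,  -3]
  [  9, -11, -15]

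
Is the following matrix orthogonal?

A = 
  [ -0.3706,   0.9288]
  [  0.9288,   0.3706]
Yes

AᵀA = 
  [  1,   0]
  [  0,   1]
≈ I (equal to I up to the 4-dp rounding of the entries)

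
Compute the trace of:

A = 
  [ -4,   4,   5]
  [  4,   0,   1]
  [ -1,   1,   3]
-1

tr(A) = -4 + 0 + 3 = -1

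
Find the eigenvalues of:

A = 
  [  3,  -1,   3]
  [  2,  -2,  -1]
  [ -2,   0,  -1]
λ = -2, 1 + 2i, 1 - 2i  (≈ -2, 1 + 2i, 1 - 2i)

Characteristic polynomial: det(λI - A) = λ³ + λ + 10
Testing integer divisors of the constant term: p(-2) = 0, so (λ + 2) is a factor:
p(λ) = (λ + 2)(λ² - 2λ + 5)
λ² - 2λ + 5 = 0  ⇒  λ = (2 ± √((-2)² - 4·(5)))/2 = (2 ± √(-16))/2
  = 1 + 2i,  1 - 2i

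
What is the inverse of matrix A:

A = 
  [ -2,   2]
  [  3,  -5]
det(A) = (-2)(-5) - (2)(3) = 4
For a 2×2 matrix, A⁻¹ = (1/det(A)) · [[d, -b], [-c, a]]
    = (1/4) · [[-5, -2], [-3, -2]]

A⁻¹ = 
  [-5/4, -1/2]
  [-3/4, -1/2]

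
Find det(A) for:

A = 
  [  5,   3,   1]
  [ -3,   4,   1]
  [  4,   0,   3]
83

Cofactor expansion along row 1:
det(A) = (5)·((4)(3) - (1)(0)) - (3)·((-3)(3) - (1)(4)) + (1)·((-3)(0) - (4)(4))
  = (5)(12) - (3)(-13) + (1)(-16)
  = 83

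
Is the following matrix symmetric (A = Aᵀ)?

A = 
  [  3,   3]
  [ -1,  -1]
No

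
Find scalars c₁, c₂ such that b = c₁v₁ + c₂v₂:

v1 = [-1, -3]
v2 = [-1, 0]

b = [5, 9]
c1 = -3, c2 = -2

b = -3·v1 + -2·v2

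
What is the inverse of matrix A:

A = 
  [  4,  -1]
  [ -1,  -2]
det(A) = (4)(-2) - (-1)(-1) = -9
For a 2×2 matrix, A⁻¹ = (1/det(A)) · [[d, -b], [-c, a]]
    = (-1/9) · [[-2, 1], [1, 4]]

A⁻¹ = 
  [ 2/9, -1/9]
  [-1/9, -4/9]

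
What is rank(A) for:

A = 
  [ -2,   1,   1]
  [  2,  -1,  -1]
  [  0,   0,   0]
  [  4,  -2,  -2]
Row reduce:
R2 → R2 + (1)·R1
R4 → R4 + (2)·R1
REF = 
  [ -2,   1,   1]
  [  0,   0,   0]
  [  0,   0,   0]
  [  0,   0,   0]
Pivot columns: 1 → 1 pivot.

rank(A) = 1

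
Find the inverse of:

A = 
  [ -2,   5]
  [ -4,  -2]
det(A) = (-2)(-2) - (5)(-4) = 24
For a 2×2 matrix, A⁻¹ = (1/det(A)) · [[d, -b], [-c, a]]
    = (1/24) · [[-2, -5], [4, -2]]

A⁻¹ = 
  [-1/12, -5/24]
  [  1/6, -1/12]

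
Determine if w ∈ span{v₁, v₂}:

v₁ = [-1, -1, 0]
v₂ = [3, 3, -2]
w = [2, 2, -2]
Yes

Form the augmented matrix and row-reduce:
[v₁|v₂|w] = 
  [ -1,   3,   2]
  [ -1,   3,   2]
  [  0,  -2,  -2]
R2 → R2 - (1)·R1
Swap R2 ↔ R3
REF = 
  [ -1,   3,   2]
  [  0,  -2,  -2]
  [  0,   0,   0]

No row of the form [0 0 | nonzero], so the system is consistent. Back-substitution gives c₁ = 1, c₂ = 1: w = (1)·v₁ + (1)·v₂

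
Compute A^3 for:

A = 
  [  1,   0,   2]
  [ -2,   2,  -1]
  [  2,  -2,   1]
A^3 = 
  [ 21, -16,  18]
  [-34,  26, -29]
  [ 34, -26,  29]

A² = A·A:
A²[1,1] = (1)(1) + (0)(-2) + (2)(2) = 5
A²[1,2] = (1)(0) + (0)(2) + (2)(-2) = -4
A²[1,3] = (1)(2) + (0)(-1) + (2)(1) = 4
A²[2,1] = (-2)(1) + (2)(-2) + (-1)(2) = -8
A²[2,2] = (-2)(0) + (2)(2) + (-1)(-2) = 6
A²[2,3] = (-2)(2) + (2)(-1) + (-1)(1) = -7
A²[3,1] = (2)(1) + (-2)(-2) + (1)(2) = 8
A²[3,2] = (2)(0) + (-2)(2) + (1)(-2) = -6
A²[3,3] = (2)(2) + (-2)(-1) + (1)(1) = 7
A² = 
  [  5,  -4,   4]
  [ -8,   6,  -7]
  [  8,  -6,   7]

A^3 = A^2·A:
A^3[1,1] = (5)(1) + (-4)(-2) + (4)(2) = 21
A^3[1,2] = (5)(0) + (-4)(2) + (4)(-2) = -16
A^3[1,3] = (5)(2) + (-4)(-1) + (4)(1) = 18
A^3[2,1] = (-8)(1) + (6)(-2) + (-7)(2) = -34
A^3[2,2] = (-8)(0) + (6)(2) + (-7)(-2) = 26
A^3[2,3] = (-8)(2) + (6)(-1) + (-7)(1) = -29
A^3[3,1] = (8)(1) + (-6)(-2) + (7)(2) = 34
A^3[3,2] = (8)(0) + (-6)(2) + (7)(-2) = -26
A^3[3,3] = (8)(2) + (-6)(-1) + (7)(1) = 29
A^3 = 
  [ 21, -16,  18]
  [-34,  26, -29]
  [ 34, -26,  29]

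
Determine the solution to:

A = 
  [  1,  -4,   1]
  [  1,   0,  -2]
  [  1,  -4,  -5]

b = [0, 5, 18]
Row reduce the augmented matrix [A|b]:
R2 → R2 - (1)·R1
R3 → R3 - (1)·R1
REF = 
  [  1,  -4,   1,   0]
  [  0,   4,  -3,   5]
  [  0,   0,  -6,  18]

Back-substitution:
x₃ = 18 / (-6) = -3
x₂ = (5 - (-3)(-3)) / 4 = -1
x₁ = (0 - (-4)(-1) - (1)(-3)) / 1 = -1

x = [-1, -1, -3]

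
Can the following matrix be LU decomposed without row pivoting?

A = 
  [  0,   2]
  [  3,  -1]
No.
A[1,1] = 0 but A[2,1] = 3 ≠ 0. Any LU with L unit lower triangular has (LU)[1,1] = U[1,1] and (LU)[2,1] = L[2,1]·U[1,1]; matching A forces U[1,1] = 0, which then forces (LU)[2,1] = 0 ≠ 3. A row swap (pivoting) is required.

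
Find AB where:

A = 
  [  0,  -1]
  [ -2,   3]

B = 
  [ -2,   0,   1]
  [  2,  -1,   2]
A is 2×2 and B is 2×3, so AB is 2×3. Each entry is (row of A)·(column of B):
AB[1,1] = (0)(-2) + (-1)(2) = -2
AB[1,2] = (0)(0) + (-1)(-1) = 1
AB[1,3] = (0)(1) + (-1)(2) = -2
AB[2,1] = (-2)(-2) + (3)(2) = 10
AB[2,2] = (-2)(0) + (3)(-1) = -3
AB[2,3] = (-2)(1) + (3)(2) = 4

AB = 
  [ -2,   1,  -2]
  [ 10,  -3,   4]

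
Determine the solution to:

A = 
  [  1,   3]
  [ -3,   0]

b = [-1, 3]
x = [-1, 0]

Row reduce the augmented matrix [A|b]:
R2 → R2 + (3)·R1
REF = 
  [  1,   3,  -1]
  [  0,   9,   0]

Back-substitution:
x₂ = 0 / 9 = 0
x₁ = (-1 - (3)(0)) / 1 = -1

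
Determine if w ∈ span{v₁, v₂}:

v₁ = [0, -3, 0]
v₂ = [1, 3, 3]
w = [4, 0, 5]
No

Form the augmented matrix and row-reduce:
[v₁|v₂|w] = 
  [  0,   1,   4]
  [ -3,   3,   0]
  [  0,   3,   5]
Swap R1 ↔ R2
R3 → R3 - (3)·R2
REF = 
  [ -3,   3,   0]
  [  0,   1,   4]
  [  0,   0,  -7]

Row 3 reads [0 0 | -7], i.e. 0 = -7, so the system is inconsistent and w ∉ span{v₁, v₂}.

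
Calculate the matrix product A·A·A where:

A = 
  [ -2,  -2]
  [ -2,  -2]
A² = A·A:
A²[1,1] = (-2)(-2) + (-2)(-2) = 8
A²[1,2] = (-2)(-2) + (-2)(-2) = 8
A²[2,1] = (-2)(-2) + (-2)(-2) = 8
A²[2,2] = (-2)(-2) + (-2)(-2) = 8
A² = 
  [  8,   8]
  [  8,   8]

A^3 = A^2·A:
A^3[1,1] = (8)(-2) + (8)(-2) = -32
A^3[1,2] = (8)(-2) + (8)(-2) = -32
A^3[2,1] = (8)(-2) + (8)(-2) = -32
A^3[2,2] = (8)(-2) + (8)(-2) = -32
A^3 = 
  [-32, -32]
  [-32, -32]

Therefore
A^3 = 
  [-32, -32]
  [-32, -32]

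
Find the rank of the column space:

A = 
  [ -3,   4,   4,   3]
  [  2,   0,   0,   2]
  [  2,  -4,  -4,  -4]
dim(Col(A)) = 2

Row reduce:
R2 → R2 + (2/3)·R1
R3 → R3 + (2/3)·R1
R3 → R3 + (1/2)·R2
REF = 
  [ -3,   4,   4,   3]
  [  0, 8/3, 8/3,   4]
  [  0,   0,   0,   0]
Pivot columns: 1, 2 → 2 pivots.
dim(Col(A)) = number of pivot columns = 2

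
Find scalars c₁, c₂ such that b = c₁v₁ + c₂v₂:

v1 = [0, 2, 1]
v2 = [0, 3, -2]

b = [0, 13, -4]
c1 = 2, c2 = 3

b = 2·v1 + 3·v2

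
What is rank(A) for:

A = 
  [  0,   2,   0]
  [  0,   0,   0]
rank(A) = 1

Row reduce:
(no row operations needed)
REF = 
  [  0,   2,   0]
  [  0,   0,   0]
Pivot columns: 2 → 1 pivot.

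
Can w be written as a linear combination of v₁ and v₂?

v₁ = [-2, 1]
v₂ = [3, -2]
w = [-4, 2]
Yes

Form the augmented matrix and row-reduce:
[v₁|v₂|w] = 
  [ -2,   3,  -4]
  [  1,  -2,   2]
R2 → R2 + (1/2)·R1
REF = 
  [  -2,    3,   -4]
  [   0, -1/2,    0]

No row of the form [0 0 | nonzero], so the system is consistent. Back-substitution gives c₁ = 2, c₂ = 0: w = (2)·v₁ + (0)·v₂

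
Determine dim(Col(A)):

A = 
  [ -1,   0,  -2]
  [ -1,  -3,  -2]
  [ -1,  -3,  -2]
Row reduce:
R2 → R2 - (1)·R1
R3 → R3 - (1)·R1
R3 → R3 - (1)·R2
REF = 
  [ -1,   0,  -2]
  [  0,  -3,   0]
  [  0,   0,   0]
Pivot columns: 1, 2 → 2 pivots.
dim(Col(A)) = number of pivot columns = 2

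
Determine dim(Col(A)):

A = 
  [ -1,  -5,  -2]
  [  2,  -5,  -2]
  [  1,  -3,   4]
Row reduce:
R2 → R2 + (2)·R1
R3 → R3 + (1)·R1
R3 → R3 - (8/15)·R2
REF = 
  [  -1,   -5,   -2]
  [   0,  -15,   -6]
  [   0,    0, 26/5]
Pivot columns: 1, 2, 3 → 3 pivots.
dim(Col(A)) = number of pivot columns = 3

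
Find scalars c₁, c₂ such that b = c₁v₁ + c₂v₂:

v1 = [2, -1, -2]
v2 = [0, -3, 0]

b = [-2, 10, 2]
c1 = -1, c2 = -3

b = -1·v1 + -3·v2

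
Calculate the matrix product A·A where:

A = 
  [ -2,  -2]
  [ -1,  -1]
A² = A·A:
A²[1,1] = (-2)(-2) + (-2)(-1) = 6
A²[1,2] = (-2)(-2) + (-2)(-1) = 6
A²[2,1] = (-1)(-2) + (-1)(-1) = 3
A²[2,2] = (-1)(-2) + (-1)(-1) = 3
A² = 
  [  6,   6]
  [  3,   3]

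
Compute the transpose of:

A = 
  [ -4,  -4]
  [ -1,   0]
Aᵀ = 
  [ -4,  -1]
  [ -4,   0]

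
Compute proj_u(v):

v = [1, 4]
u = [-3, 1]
proj_u(v) = [-3/10, 1/10]

v·u = (1)(-3) + (4)(1) = 1
u·u = (-3)² + (1)² = 10
proj_u(v) = (v·u / u·u) × u = (1/10) × u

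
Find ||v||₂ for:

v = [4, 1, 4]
5.745

||v||₂ = √((4)² + (1)² + (4)²) = √33 = 5.745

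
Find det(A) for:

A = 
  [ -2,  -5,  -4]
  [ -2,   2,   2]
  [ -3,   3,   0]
Cofactor expansion along row 1:
det(A) = (-2)·((2)(0) - (2)(3)) - (-5)·((-2)(0) - (2)(-3)) + (-4)·((-2)(3) - (2)(-3))
  = (-2)(-6) - (-5)(6) + (-4)(0)
  = 42

det(A) = 42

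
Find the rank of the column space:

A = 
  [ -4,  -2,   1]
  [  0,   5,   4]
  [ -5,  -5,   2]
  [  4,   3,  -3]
Row reduce:
R3 → R3 - (5/4)·R1
R4 → R4 + (1)·R1
R3 → R3 + (1/2)·R2
R4 → R4 - (1/5)·R2
R4 → R4 + (56/55)·R3
REF = 
  [  -4,   -2,    1]
  [   0,    5,    4]
  [   0,    0, 11/4]
  [   0,    0,    0]
Pivot columns: 1, 2, 3 → 3 pivots.
dim(Col(A)) = number of pivot columns = 3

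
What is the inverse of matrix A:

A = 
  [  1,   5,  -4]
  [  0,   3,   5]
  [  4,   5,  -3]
det(A) = (1)·((3)(-3) - (5)(5)) - (5)·((0)(-3) - (5)(4)) + (-4)·((0)(5) - (3)(4))
  = (1)(-34) - (5)(-20) + (-4)(-12)
  = 114
det(A) = 114 ≠ 0, so A is invertible.

Cofactors Cᵢⱼ = (-1)ⁱ⁺ʲ·Mᵢⱼ:
C = 
  [-34,  20, -12]
  [ -5,  13,  15]
  [ 37,  -5,   3]

adj(A) = Cᵀ:
adj(A) = 
  [-34,  -5,  37]
  [ 20,  13,  -5]
  [-12,  15,   3]

A⁻¹ = (1/114) · adj(A):
A⁻¹ = 
  [-17/57, -5/114, 37/114]
  [ 10/57, 13/114, -5/114]
  [ -2/19,   5/38,   1/38]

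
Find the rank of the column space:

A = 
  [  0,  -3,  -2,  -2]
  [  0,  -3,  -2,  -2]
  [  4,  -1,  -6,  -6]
Row reduce:
Swap R1 ↔ R3
R3 → R3 - (1)·R2
REF = 
  [  4,  -1,  -6,  -6]
  [  0,  -3,  -2,  -2]
  [  0,   0,   0,   0]
Pivot columns: 1, 2 → 2 pivots.
dim(Col(A)) = number of pivot columns = 2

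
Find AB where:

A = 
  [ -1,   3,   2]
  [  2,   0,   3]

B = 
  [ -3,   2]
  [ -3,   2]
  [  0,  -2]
AB = 
  [ -6,   0]
  [ -6,  -2]

A is 2×3 and B is 3×2, so AB is 2×2. Each entry is (row of A)·(column of B):
AB[1,1] = (-1)(-3) + (3)(-3) + (2)(0) = -6
AB[1,2] = (-1)(2) + (3)(2) + (2)(-2) = 0
AB[2,1] = (2)(-3) + (0)(-3) + (3)(0) = -6
AB[2,2] = (2)(2) + (0)(2) + (3)(-2) = -2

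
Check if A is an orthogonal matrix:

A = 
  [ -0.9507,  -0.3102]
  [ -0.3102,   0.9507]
Yes

AᵀA = 
  [  1.0001,   0]
  [  0,   1.0001]
≈ I (equal to I up to the 4-dp rounding of the entries)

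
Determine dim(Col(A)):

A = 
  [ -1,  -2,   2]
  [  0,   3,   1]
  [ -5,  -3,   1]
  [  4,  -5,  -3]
dim(Col(A)) = 3

Row reduce:
R3 → R3 - (5)·R1
R4 → R4 + (4)·R1
R3 → R3 - (7/3)·R2
R4 → R4 + (13/3)·R2
R4 → R4 + (14/17)·R3
REF = 
  [   -1,    -2,     2]
  [    0,     3,     1]
  [    0,     0, -34/3]
  [    0,     0,     0]
Pivot columns: 1, 2, 3 → 3 pivots.
dim(Col(A)) = number of pivot columns = 3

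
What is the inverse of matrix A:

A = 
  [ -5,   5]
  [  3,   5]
det(A) = (-5)(5) - (5)(3) = -40
For a 2×2 matrix, A⁻¹ = (1/det(A)) · [[d, -b], [-c, a]]
    = (-1/40) · [[5, -5], [-3, -5]]

A⁻¹ = 
  [-1/8,  1/8]
  [3/40,  1/8]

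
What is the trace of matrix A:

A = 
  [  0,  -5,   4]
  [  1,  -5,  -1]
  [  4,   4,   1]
-4

tr(A) = 0 + -5 + 1 = -4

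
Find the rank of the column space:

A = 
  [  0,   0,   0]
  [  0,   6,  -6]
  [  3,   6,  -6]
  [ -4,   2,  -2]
Row reduce:
Swap R1 ↔ R3
R4 → R4 + (4/3)·R1
R4 → R4 - (5/3)·R2
REF = 
  [  3,   6,  -6]
  [  0,   6,  -6]
  [  0,   0,   0]
  [  0,   0,   0]
Pivot columns: 1, 2 → 2 pivots.
dim(Col(A)) = number of pivot columns = 2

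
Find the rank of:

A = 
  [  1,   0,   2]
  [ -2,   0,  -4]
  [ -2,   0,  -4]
Row reduce:
R2 → R2 + (2)·R1
R3 → R3 + (2)·R1
REF = 
  [  1,   0,   2]
  [  0,   0,   0]
  [  0,   0,   0]
Pivot columns: 1 → 1 pivot.

rank(A) = 1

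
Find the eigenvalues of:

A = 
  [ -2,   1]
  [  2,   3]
λ = (1 + √33)/2, (1 - √33)/2  (≈ 3.372, -2.372)

tr(A) = 1, det(A) = -8
Characteristic polynomial: λ² - tr(A)λ + det(A) = λ² - λ - 8
λ² - λ - 8 = 0  ⇒  λ = (1 ± √((-1)² - 4·(-8)))/2 = (1 ± √(33))/2
  = (1 + √33)/2,  (1 - √33)/2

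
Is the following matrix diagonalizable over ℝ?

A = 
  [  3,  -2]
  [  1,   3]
No

tr(A) = 6, det(A) = 11
Characteristic polynomial: λ² - tr(A)λ + det(A) = λ² - 6λ + 11
λ² - 6λ + 11 = 0  ⇒  λ = (6 ± √((-6)² - 4·(11)))/2 = (6 ± √(-8))/2
  = 3 + i√2,  3 - i√2
Eigenvalues: 3 + i√2, 3 - i√2  (≈ 3 + 1.414i, 3 - 1.414i)
Has complex eigenvalues (not diagonalizable over ℝ).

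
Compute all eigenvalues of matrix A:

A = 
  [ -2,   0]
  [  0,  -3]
tr(A) = -5, det(A) = 6
Characteristic polynomial: λ² - tr(A)λ + det(A) = λ² + 5λ + 6
λ² + 5λ + 6 = (λ + 3)(λ + 2)

λ = -2, -3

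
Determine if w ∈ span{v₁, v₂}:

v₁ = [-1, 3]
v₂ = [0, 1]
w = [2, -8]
Yes

Form the augmented matrix and row-reduce:
[v₁|v₂|w] = 
  [ -1,   0,   2]
  [  3,   1,  -8]
R2 → R2 + (3)·R1
REF = 
  [ -1,   0,   2]
  [  0,   1,  -2]

No row of the form [0 0 | nonzero], so the system is consistent. Back-substitution gives c₁ = -2, c₂ = -2: w = (-2)·v₁ + (-2)·v₂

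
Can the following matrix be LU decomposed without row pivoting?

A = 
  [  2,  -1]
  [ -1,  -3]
Yes.
A[1,1] = 2 ≠ 0, so Gaussian elimination proceeds without a row swap: multiplier ℓ₂₁ = (-1)/(2) = -1/2, and U[2,2] = -3 - (-1/2)(-1) = -7/2.
L = 
  [   1,    0]
  [-1/2,    1]
U = 
  [   2,   -1]
  [   0, -7/2]
Check row 2 of LU: [(-1/2)(2), (-1/2)(-1) + (-7/2)] = [-1, -3] = row 2 of A ✓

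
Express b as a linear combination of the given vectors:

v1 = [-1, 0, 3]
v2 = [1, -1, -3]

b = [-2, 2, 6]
c1 = 0, c2 = -2

b = 0·v1 + -2·v2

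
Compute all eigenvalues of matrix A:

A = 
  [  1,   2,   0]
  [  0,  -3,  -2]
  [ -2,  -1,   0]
Characteristic polynomial: det(λI - A) = λ³ + 2λ² - 5λ - 6
Testing integer divisors of the constant term: p(-1) = 0, so (λ + 1) is a factor:
p(λ) = (λ + 1)(λ² + λ - 6)
λ² + λ - 6 = (λ + 3)(λ - 2)

λ = -1, 2, -3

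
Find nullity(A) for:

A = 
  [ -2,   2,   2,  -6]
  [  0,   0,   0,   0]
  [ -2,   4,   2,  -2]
nullity(A) = 2

Row reduce:
R3 → R3 - (1)·R1
Swap R2 ↔ R3
REF = 
  [ -2,   2,   2,  -6]
  [  0,   2,   0,   4]
  [  0,   0,   0,   0]
Pivot columns: 1, 2 → 2 pivots.
rank(A) = 2, so nullity(A) = 4 - 2 = 2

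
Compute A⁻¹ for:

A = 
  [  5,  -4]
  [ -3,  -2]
det(A) = (5)(-2) - (-4)(-3) = -22
For a 2×2 matrix, A⁻¹ = (1/det(A)) · [[d, -b], [-c, a]]
    = (-1/22) · [[-2, 4], [3, 5]]

A⁻¹ = 
  [ 1/11, -2/11]
  [-3/22, -5/22]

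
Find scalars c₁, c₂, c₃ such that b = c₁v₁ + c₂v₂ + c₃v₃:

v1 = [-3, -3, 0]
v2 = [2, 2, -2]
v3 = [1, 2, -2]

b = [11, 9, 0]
c1 = -3, c2 = 2, c3 = -2

b = -3·v1 + 2·v2 + -2·v3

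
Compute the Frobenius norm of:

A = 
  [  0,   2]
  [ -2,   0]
||A||_F = 2.828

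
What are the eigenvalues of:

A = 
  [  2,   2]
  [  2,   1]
tr(A) = 3, det(A) = -2
Characteristic polynomial: λ² - tr(A)λ + det(A) = λ² - 3λ - 2
λ² - 3λ - 2 = 0  ⇒  λ = (3 ± √((-3)² - 4·(-2)))/2 = (3 ± √(17))/2
  = (3 + √17)/2,  (3 - √17)/2

λ = (3 + √17)/2, (3 - √17)/2  (≈ 3.562, -0.5616)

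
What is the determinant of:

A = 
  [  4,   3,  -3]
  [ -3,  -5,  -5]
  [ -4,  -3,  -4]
77

Cofactor expansion along row 1:
det(A) = (4)·((-5)(-4) - (-5)(-3)) - (3)·((-3)(-4) - (-5)(-4)) + (-3)·((-3)(-3) - (-5)(-4))
  = (4)(5) - (3)(-8) + (-3)(-11)
  = 77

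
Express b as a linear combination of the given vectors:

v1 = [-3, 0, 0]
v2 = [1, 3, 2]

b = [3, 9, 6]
c1 = 0, c2 = 3

b = 0·v1 + 3·v2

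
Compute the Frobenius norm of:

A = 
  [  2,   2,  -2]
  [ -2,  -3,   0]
||A||_F = 5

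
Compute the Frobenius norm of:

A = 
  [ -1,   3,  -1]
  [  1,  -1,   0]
||A||_F = 3.606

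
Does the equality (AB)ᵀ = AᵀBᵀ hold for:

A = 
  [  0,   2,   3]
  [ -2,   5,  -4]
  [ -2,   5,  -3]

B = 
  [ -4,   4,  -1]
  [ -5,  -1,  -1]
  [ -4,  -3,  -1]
No

(AB)ᵀ = 
  [-22,  -1,  -5]
  [-11,  -1,  -4]
  [ -5,   1,   0]

AᵀBᵀ = 
  [ -6,   4,   8]
  [  7, -20, -28]
  [-25,  -8,   3]

The two matrices differ, so (AB)ᵀ ≠ AᵀBᵀ in general. The correct identity is (AB)ᵀ = BᵀAᵀ.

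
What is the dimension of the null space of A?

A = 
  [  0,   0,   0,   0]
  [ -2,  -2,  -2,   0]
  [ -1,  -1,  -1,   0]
nullity(A) = 3

Row reduce:
Swap R1 ↔ R2
R3 → R3 - (1/2)·R1
REF = 
  [ -2,  -2,  -2,   0]
  [  0,   0,   0,   0]
  [  0,   0,   0,   0]
Pivot columns: 1 → 1 pivot.
rank(A) = 1, so nullity(A) = 4 - 1 = 3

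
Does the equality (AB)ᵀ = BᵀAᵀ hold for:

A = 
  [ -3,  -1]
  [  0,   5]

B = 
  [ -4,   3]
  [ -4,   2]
Yes

(AB)ᵀ = 
  [ 16, -20]
  [-11,  10]

BᵀAᵀ = 
  [ 16, -20]
  [-11,  10]

Both sides are equal — this is the standard identity (AB)ᵀ = BᵀAᵀ, which holds for all A, B.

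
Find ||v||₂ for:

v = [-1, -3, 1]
3.317

||v||₂ = √((-1)² + (-3)² + (1)²) = √11 = 3.317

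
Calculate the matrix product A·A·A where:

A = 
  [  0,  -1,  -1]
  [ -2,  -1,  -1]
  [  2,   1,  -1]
A² = A·A:
A²[1,1] = (0)(0) + (-1)(-2) + (-1)(2) = 0
A²[1,2] = (0)(-1) + (-1)(-1) + (-1)(1) = 0
A²[1,3] = (0)(-1) + (-1)(-1) + (-1)(-1) = 2
A²[2,1] = (-2)(0) + (-1)(-2) + (-1)(2) = 0
A²[2,2] = (-2)(-1) + (-1)(-1) + (-1)(1) = 2
A²[2,3] = (-2)(-1) + (-1)(-1) + (-1)(-1) = 4
A²[3,1] = (2)(0) + (1)(-2) + (-1)(2) = -4
A²[3,2] = (2)(-1) + (1)(-1) + (-1)(1) = -4
A²[3,3] = (2)(-1) + (1)(-1) + (-1)(-1) = -2
A² = 
  [  0,   0,   2]
  [  0,   2,   4]
  [ -4,  -4,  -2]

A^3 = A^2·A:
A^3[1,1] = (0)(0) + (0)(-2) + (2)(2) = 4
A^3[1,2] = (0)(-1) + (0)(-1) + (2)(1) = 2
A^3[1,3] = (0)(-1) + (0)(-1) + (2)(-1) = -2
A^3[2,1] = (0)(0) + (2)(-2) + (4)(2) = 4
A^3[2,2] = (0)(-1) + (2)(-1) + (4)(1) = 2
A^3[2,3] = (0)(-1) + (2)(-1) + (4)(-1) = -6
A^3[3,1] = (-4)(0) + (-4)(-2) + (-2)(2) = 4
A^3[3,2] = (-4)(-1) + (-4)(-1) + (-2)(1) = 6
A^3[3,3] = (-4)(-1) + (-4)(-1) + (-2)(-1) = 10
A^3 = 
  [  4,   2,  -2]
  [  4,   2,  -6]
  [  4,   6,  10]

Therefore
A^3 = 
  [  4,   2,  -2]
  [  4,   2,  -6]
  [  4,   6,  10]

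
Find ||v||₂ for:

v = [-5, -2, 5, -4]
8.367

||v||₂ = √((-5)² + (-2)² + (5)² + (-4)²) = √70 = 8.367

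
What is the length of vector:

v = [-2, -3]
3.606

||v||₂ = √((-2)² + (-3)²) = √13 = 3.606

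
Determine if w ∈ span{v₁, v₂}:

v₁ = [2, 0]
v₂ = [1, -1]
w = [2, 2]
Yes

Form the augmented matrix and row-reduce:
[v₁|v₂|w] = 
  [  2,   1,   2]
  [  0,  -1,   2]
(already in echelon form — no row operations needed)

No row of the form [0 0 | nonzero], so the system is consistent. Back-substitution gives c₁ = 2, c₂ = -2: w = (2)·v₁ + (-2)·v₂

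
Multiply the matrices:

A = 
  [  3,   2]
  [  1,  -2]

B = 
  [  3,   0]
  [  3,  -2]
AB = 
  [ 15,  -4]
  [ -3,   4]

A is 2×2 and B is 2×2, so AB is 2×2. Each entry is (row of A)·(column of B):
AB[1,1] = (3)(3) + (2)(3) = 15
AB[1,2] = (3)(0) + (2)(-2) = -4
AB[2,1] = (1)(3) + (-2)(3) = -3
AB[2,2] = (1)(0) + (-2)(-2) = 4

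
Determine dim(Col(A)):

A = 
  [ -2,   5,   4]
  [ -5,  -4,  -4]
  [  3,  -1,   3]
Row reduce:
R2 → R2 - (5/2)·R1
R3 → R3 + (3/2)·R1
R3 → R3 + (13/33)·R2
REF = 
  [    -2,      5,      4]
  [     0,  -33/2,    -14]
  [     0,      0, 115/33]
Pivot columns: 1, 2, 3 → 3 pivots.
dim(Col(A)) = number of pivot columns = 3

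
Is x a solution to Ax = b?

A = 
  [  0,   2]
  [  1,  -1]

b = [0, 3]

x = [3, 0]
Yes

Ax = [0, 3] = b ✓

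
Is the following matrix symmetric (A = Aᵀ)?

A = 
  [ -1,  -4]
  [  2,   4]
No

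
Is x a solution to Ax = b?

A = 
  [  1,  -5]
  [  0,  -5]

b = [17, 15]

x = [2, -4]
No

Ax = [22, 20] ≠ b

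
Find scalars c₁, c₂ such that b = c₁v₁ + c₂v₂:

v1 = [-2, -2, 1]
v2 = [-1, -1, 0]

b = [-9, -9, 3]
c1 = 3, c2 = 3

b = 3·v1 + 3·v2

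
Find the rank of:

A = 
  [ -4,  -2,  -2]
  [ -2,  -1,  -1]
Row reduce:
R2 → R2 - (1/2)·R1
REF = 
  [ -4,  -2,  -2]
  [  0,   0,   0]
Pivot columns: 1 → 1 pivot.

rank(A) = 1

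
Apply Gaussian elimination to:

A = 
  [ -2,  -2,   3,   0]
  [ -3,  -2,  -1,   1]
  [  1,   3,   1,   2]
Row operations:
R2 → R2 - (3/2)·R1
R3 → R3 + (1/2)·R1
R3 → R3 - (2)·R2

Resulting echelon form:
REF = 
  [   -2,    -2,     3,     0]
  [    0,     1, -11/2,     1]
  [    0,     0,  27/2,     0]

Rank = 3 (number of non-zero pivot rows).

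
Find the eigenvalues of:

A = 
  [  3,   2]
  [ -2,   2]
tr(A) = 5, det(A) = 10
Characteristic polynomial: λ² - tr(A)λ + det(A) = λ² - 5λ + 10
λ² - 5λ + 10 = 0  ⇒  λ = (5 ± √((-5)² - 4·(10)))/2 = (5 ± √(-15))/2
  = (5 + i√15)/2,  (5 - i√15)/2

λ = (5 + i√15)/2, (5 - i√15)/2  (≈ 2.5 + 1.936i, 2.5 - 1.936i)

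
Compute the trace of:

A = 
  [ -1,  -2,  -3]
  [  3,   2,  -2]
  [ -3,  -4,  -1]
0

tr(A) = -1 + 2 + -1 = 0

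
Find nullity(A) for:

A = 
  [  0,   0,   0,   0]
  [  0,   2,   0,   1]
nullity(A) = 3

Row reduce:
Swap R1 ↔ R2
REF = 
  [  0,   2,   0,   1]
  [  0,   0,   0,   0]
Pivot columns: 2 → 1 pivot.
rank(A) = 1, so nullity(A) = 4 - 1 = 3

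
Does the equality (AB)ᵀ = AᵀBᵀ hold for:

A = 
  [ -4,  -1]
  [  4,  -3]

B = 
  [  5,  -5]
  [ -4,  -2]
No

(AB)ᵀ = 
  [-16,  32]
  [ 22, -14]

AᵀBᵀ = 
  [-40,   8]
  [ 10,  10]

The two matrices differ, so (AB)ᵀ ≠ AᵀBᵀ in general. The correct identity is (AB)ᵀ = BᵀAᵀ.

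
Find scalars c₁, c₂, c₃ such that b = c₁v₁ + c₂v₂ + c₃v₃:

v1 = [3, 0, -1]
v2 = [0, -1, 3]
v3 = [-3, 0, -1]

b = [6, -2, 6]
c1 = 1, c2 = 2, c3 = -1

b = 1·v1 + 2·v2 + -1·v3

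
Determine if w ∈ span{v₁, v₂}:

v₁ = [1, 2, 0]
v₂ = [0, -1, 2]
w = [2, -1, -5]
No

Form the augmented matrix and row-reduce:
[v₁|v₂|w] = 
  [  1,   0,   2]
  [  2,  -1,  -1]
  [  0,   2,  -5]
R2 → R2 - (2)·R1
R3 → R3 + (2)·R2
REF = 
  [  1,   0,   2]
  [  0,  -1,  -5]
  [  0,   0, -15]

Row 3 reads [0 0 | -15], i.e. 0 = -15, so the system is inconsistent and w ∉ span{v₁, v₂}.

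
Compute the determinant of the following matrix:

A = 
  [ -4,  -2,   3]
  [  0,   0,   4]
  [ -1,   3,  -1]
Cofactor expansion along row 1:
det(A) = (-4)·((0)(-1) - (4)(3)) - (-2)·((0)(-1) - (4)(-1)) + (3)·((0)(3) - (0)(-1))
  = (-4)(-12) - (-2)(4) + (3)(0)
  = 56

det(A) = 56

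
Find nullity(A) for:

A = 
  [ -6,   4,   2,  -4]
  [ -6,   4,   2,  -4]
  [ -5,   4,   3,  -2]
nullity(A) = 2

Row reduce:
R2 → R2 - (1)·R1
R3 → R3 - (5/6)·R1
Swap R2 ↔ R3
REF = 
  [ -6,   4,   2,  -4]
  [  0, 2/3, 4/3, 4/3]
  [  0,   0,   0,   0]
Pivot columns: 1, 2 → 2 pivots.
rank(A) = 2, so nullity(A) = 4 - 2 = 2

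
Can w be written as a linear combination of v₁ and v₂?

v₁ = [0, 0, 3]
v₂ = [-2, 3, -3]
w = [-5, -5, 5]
No

Form the augmented matrix and row-reduce:
[v₁|v₂|w] = 
  [  0,  -2,  -5]
  [  0,   3,  -5]
  [  3,  -3,   5]
Swap R1 ↔ R3
R3 → R3 + (2/3)·R2
REF = 
  [    3,    -3,     5]
  [    0,     3,    -5]
  [    0,     0, -25/3]

Row 3 reads [0 0 | -25/3], i.e. 0 = -25/3, so the system is inconsistent and w ∉ span{v₁, v₂}.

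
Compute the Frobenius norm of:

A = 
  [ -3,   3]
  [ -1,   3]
||A||_F = 5.292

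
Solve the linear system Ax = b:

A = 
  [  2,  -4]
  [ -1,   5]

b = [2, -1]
x = [1, 0]

Row reduce the augmented matrix [A|b]:
R2 → R2 + (1/2)·R1
REF = 
  [  2,  -4,   2]
  [  0,   3,   0]

Back-substitution:
x₂ = 0 / 3 = 0
x₁ = (2 - (-4)(0)) / 2 = 1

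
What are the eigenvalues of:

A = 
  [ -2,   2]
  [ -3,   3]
tr(A) = 1, det(A) = 0
Characteristic polynomial: λ² - tr(A)λ + det(A) = λ² - λ
λ² - λ = λ(λ - 1)

λ = 1, 0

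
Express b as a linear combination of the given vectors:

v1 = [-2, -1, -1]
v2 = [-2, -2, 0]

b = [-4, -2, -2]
c1 = 2, c2 = 0

b = 2·v1 + 0·v2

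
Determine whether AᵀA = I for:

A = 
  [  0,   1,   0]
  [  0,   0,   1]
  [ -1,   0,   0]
Yes

AᵀA = 
  [  1,   0,   0]
  [  0,   1,   0]
  [  0,   0,   1]
= I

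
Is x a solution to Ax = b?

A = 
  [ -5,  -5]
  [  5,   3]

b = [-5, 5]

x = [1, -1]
No

Ax = [0, 2] ≠ b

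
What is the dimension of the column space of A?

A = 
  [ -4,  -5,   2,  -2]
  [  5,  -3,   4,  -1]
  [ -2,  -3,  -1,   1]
Row reduce:
R2 → R2 + (5/4)·R1
R3 → R3 - (1/2)·R1
R3 → R3 - (2/37)·R2
REF = 
  [    -4,     -5,      2,     -2]
  [     0,  -37/4,   13/2,   -7/2]
  [     0,      0, -87/37,  81/37]
Pivot columns: 1, 2, 3 → 3 pivots.
dim(Col(A)) = number of pivot columns = 3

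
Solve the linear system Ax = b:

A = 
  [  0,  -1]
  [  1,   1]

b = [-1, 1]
Row reduce the augmented matrix [A|b]:
Swap R1 ↔ R2
REF = 
  [  1,   1,   1]
  [  0,  -1,  -1]

Back-substitution:
x₂ = (-1) / (-1) = 1
x₁ = (1 - (1)(1)) / 1 = 0

x = [0, 1]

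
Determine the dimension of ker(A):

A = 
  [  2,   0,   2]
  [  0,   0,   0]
nullity(A) = 2

Row reduce:
(no row operations needed)
REF = 
  [  2,   0,   2]
  [  0,   0,   0]
Pivot columns: 1 → 1 pivot.
rank(A) = 1, so nullity(A) = 3 - 1 = 2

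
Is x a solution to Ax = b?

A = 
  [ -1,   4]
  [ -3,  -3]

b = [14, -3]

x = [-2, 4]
No

Ax = [18, -6] ≠ b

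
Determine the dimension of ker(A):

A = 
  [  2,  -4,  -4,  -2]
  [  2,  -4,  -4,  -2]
nullity(A) = 3

Row reduce:
R2 → R2 - (1)·R1
REF = 
  [  2,  -4,  -4,  -2]
  [  0,   0,   0,   0]
Pivot columns: 1 → 1 pivot.
rank(A) = 1, so nullity(A) = 4 - 1 = 3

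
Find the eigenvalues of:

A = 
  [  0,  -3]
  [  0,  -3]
λ = 0, -3

tr(A) = -3, det(A) = 0
Characteristic polynomial: λ² - tr(A)λ + det(A) = λ² + 3λ
λ² + 3λ = λ(λ + 3)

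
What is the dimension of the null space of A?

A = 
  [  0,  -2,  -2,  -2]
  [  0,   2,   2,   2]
nullity(A) = 3

Row reduce:
R2 → R2 + (1)·R1
REF = 
  [  0,  -2,  -2,  -2]
  [  0,   0,   0,   0]
Pivot columns: 2 → 1 pivot.
rank(A) = 1, so nullity(A) = 4 - 1 = 3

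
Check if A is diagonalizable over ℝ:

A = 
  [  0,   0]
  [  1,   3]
Yes

tr(A) = 3, det(A) = 0
Characteristic polynomial: λ² - tr(A)λ + det(A) = λ² - 3λ
λ² - 3λ = λ(λ - 3)
Eigenvalues: 3, 0
λ=0: alg. mult. = 1, geom. mult. = 2 - rank(A - (0)I) = 2 - 1 = 1
λ=3: alg. mult. = 1, geom. mult. = 2 - rank(A - (3)I) = 2 - 1 = 1
Sum of geometric multiplicities equals n, so A has n independent eigenvectors.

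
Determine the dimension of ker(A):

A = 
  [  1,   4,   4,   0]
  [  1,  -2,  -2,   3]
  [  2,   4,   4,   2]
nullity(A) = 2

Row reduce:
R2 → R2 - (1)·R1
R3 → R3 - (2)·R1
R3 → R3 - (2/3)·R2
REF = 
  [  1,   4,   4,   0]
  [  0,  -6,  -6,   3]
  [  0,   0,   0,   0]
Pivot columns: 1, 2 → 2 pivots.
rank(A) = 2, so nullity(A) = 4 - 2 = 2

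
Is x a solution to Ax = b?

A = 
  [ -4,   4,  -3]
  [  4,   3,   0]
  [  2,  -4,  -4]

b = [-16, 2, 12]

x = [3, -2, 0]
No

Ax = [-20, 6, 14] ≠ b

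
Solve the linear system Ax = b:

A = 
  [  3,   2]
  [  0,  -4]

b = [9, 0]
Row reduce the augmented matrix [A|b]:
(already in echelon form)
REF = 
  [  3,   2,   9]
  [  0,  -4,   0]

Back-substitution:
x₂ = 0 / (-4) = 0
x₁ = (9 - (2)(0)) / 3 = 3

x = [3, 0]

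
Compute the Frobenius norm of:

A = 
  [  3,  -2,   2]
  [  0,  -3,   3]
||A||_F = 5.916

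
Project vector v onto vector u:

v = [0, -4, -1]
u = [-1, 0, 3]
v·u = (0)(-1) + (-4)(0) + (-1)(3) = -3
u·u = (-1)² + (0)² + (3)² = 10
proj_u(v) = (v·u / u·u) × u = (-3/10) × u

proj_u(v) = [3/10, 0, -9/10]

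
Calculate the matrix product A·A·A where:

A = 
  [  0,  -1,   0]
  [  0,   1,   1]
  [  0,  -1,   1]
A^3 = 
  [  0,   0,  -2]
  [  0,  -2,   2]
  [  0,  -2,  -2]

A² = A·A:
A²[1,1] = (0)(0) + (-1)(0) + (0)(0) = 0
A²[1,2] = (0)(-1) + (-1)(1) + (0)(-1) = -1
A²[1,3] = (0)(0) + (-1)(1) + (0)(1) = -1
A²[2,1] = (0)(0) + (1)(0) + (1)(0) = 0
A²[2,2] = (0)(-1) + (1)(1) + (1)(-1) = 0
A²[2,3] = (0)(0) + (1)(1) + (1)(1) = 2
A²[3,1] = (0)(0) + (-1)(0) + (1)(0) = 0
A²[3,2] = (0)(-1) + (-1)(1) + (1)(-1) = -2
A²[3,3] = (0)(0) + (-1)(1) + (1)(1) = 0
A² = 
  [  0,  -1,  -1]
  [  0,   0,   2]
  [  0,  -2,   0]

A^3 = A^2·A:
A^3[1,1] = (0)(0) + (-1)(0) + (-1)(0) = 0
A^3[1,2] = (0)(-1) + (-1)(1) + (-1)(-1) = 0
A^3[1,3] = (0)(0) + (-1)(1) + (-1)(1) = -2
A^3[2,1] = (0)(0) + (0)(0) + (2)(0) = 0
A^3[2,2] = (0)(-1) + (0)(1) + (2)(-1) = -2
A^3[2,3] = (0)(0) + (0)(1) + (2)(1) = 2
A^3[3,1] = (0)(0) + (-2)(0) + (0)(0) = 0
A^3[3,2] = (0)(-1) + (-2)(1) + (0)(-1) = -2
A^3[3,3] = (0)(0) + (-2)(1) + (0)(1) = -2
A^3 = 
  [  0,   0,  -2]
  [  0,  -2,   2]
  [  0,  -2,  -2]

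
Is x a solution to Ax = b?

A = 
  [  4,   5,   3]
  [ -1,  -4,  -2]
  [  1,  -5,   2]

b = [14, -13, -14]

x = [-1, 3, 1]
Yes

Ax = [14, -13, -14] = b ✓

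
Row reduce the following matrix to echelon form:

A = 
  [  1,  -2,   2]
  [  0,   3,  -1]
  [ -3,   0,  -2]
Row operations:
R3 → R3 + (3)·R1
R3 → R3 + (2)·R2

Resulting echelon form:
REF = 
  [  1,  -2,   2]
  [  0,   3,  -1]
  [  0,   0,   2]

Rank = 3 (number of non-zero pivot rows).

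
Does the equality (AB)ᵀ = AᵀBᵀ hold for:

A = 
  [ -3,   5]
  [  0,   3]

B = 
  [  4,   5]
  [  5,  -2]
No

(AB)ᵀ = 
  [ 13,  15]
  [-25,  -6]

AᵀBᵀ = 
  [-12, -15]
  [ 35,  19]

The two matrices differ, so (AB)ᵀ ≠ AᵀBᵀ in general. The correct identity is (AB)ᵀ = BᵀAᵀ.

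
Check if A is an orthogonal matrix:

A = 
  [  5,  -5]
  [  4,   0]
No

AᵀA = 
  [ 41, -25]
  [-25,  25]
≠ I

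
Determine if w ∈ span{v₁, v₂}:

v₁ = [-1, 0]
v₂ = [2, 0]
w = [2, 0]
Yes

Form the augmented matrix and row-reduce:
[v₁|v₂|w] = 
  [ -1,   2,   2]
  [  0,   0,   0]
(already in echelon form — no row operations needed)

No row of the form [0 0 | nonzero], so the system is consistent. Back-substitution gives c₁ = -2, c₂ = 0: w = (-2)·v₁ + (0)·v₂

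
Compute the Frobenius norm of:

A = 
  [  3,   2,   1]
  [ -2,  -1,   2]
||A||_F = 4.796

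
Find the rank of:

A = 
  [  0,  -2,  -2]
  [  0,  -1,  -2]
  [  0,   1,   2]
rank(A) = 2

Row reduce:
R2 → R2 - (1/2)·R1
R3 → R3 + (1/2)·R1
R3 → R3 + (1)·R2
REF = 
  [  0,  -2,  -2]
  [  0,   0,  -1]
  [  0,   0,   0]
Pivot columns: 2, 3 → 2 pivots.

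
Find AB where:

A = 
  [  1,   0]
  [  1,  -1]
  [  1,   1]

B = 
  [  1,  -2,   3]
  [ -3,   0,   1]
A is 3×2 and B is 2×3, so AB is 3×3. Each entry is (row of A)·(column of B):
AB[1,1] = (1)(1) + (0)(-3) = 1
AB[1,2] = (1)(-2) + (0)(0) = -2
AB[1,3] = (1)(3) + (0)(1) = 3
AB[2,1] = (1)(1) + (-1)(-3) = 4
AB[2,2] = (1)(-2) + (-1)(0) = -2
AB[2,3] = (1)(3) + (-1)(1) = 2
AB[3,1] = (1)(1) + (1)(-3) = -2
AB[3,2] = (1)(-2) + (1)(0) = -2
AB[3,3] = (1)(3) + (1)(1) = 4

AB = 
  [  1,  -2,   3]
  [  4,  -2,   2]
  [ -2,  -2,   4]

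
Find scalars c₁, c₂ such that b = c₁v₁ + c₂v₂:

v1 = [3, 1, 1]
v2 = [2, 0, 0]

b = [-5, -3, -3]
c1 = -3, c2 = 2

b = -3·v1 + 2·v2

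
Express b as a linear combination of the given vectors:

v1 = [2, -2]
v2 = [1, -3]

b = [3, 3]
c1 = 3, c2 = -3

b = 3·v1 + -3·v2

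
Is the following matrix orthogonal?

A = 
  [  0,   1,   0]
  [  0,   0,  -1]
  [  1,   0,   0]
Yes

AᵀA = 
  [  1,   0,   0]
  [  0,   1,   0]
  [  0,   0,   1]
= I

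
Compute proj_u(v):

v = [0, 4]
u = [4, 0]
proj_u(v) = [0, 0]

v·u = (0)(4) + (4)(0) = 0
u·u = (4)² + (0)² = 16
proj_u(v) = (v·u / u·u) × u = (0/16) × u = (0) × u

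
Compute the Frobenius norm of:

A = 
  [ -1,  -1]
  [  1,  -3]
||A||_F = 3.464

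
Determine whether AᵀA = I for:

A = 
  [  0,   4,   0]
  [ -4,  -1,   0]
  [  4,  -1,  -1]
No

AᵀA = 
  [ 32,   0,  -4]
  [  0,  18,   1]
  [ -4,   1,   1]
≠ I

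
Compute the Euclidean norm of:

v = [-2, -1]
2.236

||v||₂ = √((-2)² + (-1)²) = √5 = 2.236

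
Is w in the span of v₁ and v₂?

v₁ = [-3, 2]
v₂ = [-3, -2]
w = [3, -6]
Yes

Form the augmented matrix and row-reduce:
[v₁|v₂|w] = 
  [ -3,  -3,   3]
  [  2,  -2,  -6]
R2 → R2 + (2/3)·R1
REF = 
  [ -3,  -3,   3]
  [  0,  -4,  -4]

No row of the form [0 0 | nonzero], so the system is consistent. Back-substitution gives c₁ = -2, c₂ = 1: w = (-2)·v₁ + (1)·v₂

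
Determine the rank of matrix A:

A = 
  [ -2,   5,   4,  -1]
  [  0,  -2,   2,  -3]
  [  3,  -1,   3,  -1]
Row reduce:
R3 → R3 + (3/2)·R1
R3 → R3 + (13/4)·R2
REF = 
  [   -2,     5,     4,    -1]
  [    0,    -2,     2,    -3]
  [    0,     0,  31/2, -49/4]
Pivot columns: 1, 2, 3 → 3 pivots.

rank(A) = 3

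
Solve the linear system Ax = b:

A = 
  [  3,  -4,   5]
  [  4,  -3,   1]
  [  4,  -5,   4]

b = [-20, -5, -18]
Row reduce the augmented matrix [A|b]:
R2 → R2 - (4/3)·R1
R3 → R3 - (4/3)·R1
R3 → R3 - (1/7)·R2
REF = 
  [    3,    -4,     5,   -20]
  [    0,   7/3, -17/3,  65/3]
  [    0,     0, -13/7,  39/7]

Back-substitution:
x₃ = (39/7) / (-13/7) = -3
x₂ = (65/3 - (-17/3)(-3)) / (7/3) = 2
x₁ = (-20 - (-4)(2) - (5)(-3)) / 3 = 1

x = [1, 2, -3]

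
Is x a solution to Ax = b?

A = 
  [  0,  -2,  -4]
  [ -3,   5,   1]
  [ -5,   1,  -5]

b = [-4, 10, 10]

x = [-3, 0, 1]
Yes

Ax = [-4, 10, 10] = b ✓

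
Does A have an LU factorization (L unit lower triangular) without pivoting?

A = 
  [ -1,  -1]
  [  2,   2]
Yes.
A[1,1] = -1 ≠ 0, so Gaussian elimination proceeds without a row swap: multiplier ℓ₂₁ = (2)/(-1) = -2, and U[2,2] = 2 - (-2)(-1) = 0.
L = 
  [  1,   0]
  [ -2,   1]
U = 
  [ -1,  -1]
  [  0,   0]
Check row 2 of LU: [(-2)(-1), (-2)(-1) + 0] = [2, 2] = row 2 of A ✓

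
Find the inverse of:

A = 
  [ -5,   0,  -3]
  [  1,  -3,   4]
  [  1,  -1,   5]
det(A) = (-5)·((-3)(5) - (4)(-1)) - (0)·((1)(5) - (4)(1)) + (-3)·((1)(-1) - (-3)(1))
  = (-5)(-11) - (0)(1) + (-3)(2)
  = 49
det(A) = 49 ≠ 0, so A is invertible.

Cofactors Cᵢⱼ = (-1)ⁱ⁺ʲ·Mᵢⱼ:
C = 
  [-11,  -1,   2]
  [  3, -22,  -5]
  [ -9,  17,  15]

adj(A) = Cᵀ:
adj(A) = 
  [-11,   3,  -9]
  [ -1, -22,  17]
  [  2,  -5,  15]

A⁻¹ = (1/49) · adj(A):
A⁻¹ = 
  [-11/49,   3/49,  -9/49]
  [ -1/49, -22/49,  17/49]
  [  2/49,  -5/49,  15/49]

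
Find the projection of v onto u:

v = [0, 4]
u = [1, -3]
proj_u(v) = [-6/5, 18/5]

v·u = (0)(1) + (4)(-3) = -12
u·u = (1)² + (-3)² = 10
proj_u(v) = (v·u / u·u) × u = (-12/10) × u = (-6/5) × u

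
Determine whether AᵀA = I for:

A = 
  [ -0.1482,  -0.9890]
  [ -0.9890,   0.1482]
Yes

AᵀA = 
  [  1.0001,   0]
  [  0,   1.0001]
≈ I (equal to I up to the 4-dp rounding of the entries)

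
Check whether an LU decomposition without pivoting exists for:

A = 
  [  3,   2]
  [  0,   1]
Yes.
A[1,1] = 3 ≠ 0, so Gaussian elimination proceeds without a row swap: multiplier ℓ₂₁ = (0)/(3) = 0, and U[2,2] = 1 - (0)(2) = 1.
L = 
  [  1,   0]
  [  0,   1]
U = 
  [  3,   2]
  [  0,   1]
Check row 2 of LU: [(0)(3), (0)(2) + 1] = [0, 1] = row 2 of A ✓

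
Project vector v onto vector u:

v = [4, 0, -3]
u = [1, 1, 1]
proj_u(v) = [1/3, 1/3, 1/3]

v·u = (4)(1) + (0)(1) + (-3)(1) = 1
u·u = (1)² + (1)² + (1)² = 3
proj_u(v) = (v·u / u·u) × u = (1/3) × u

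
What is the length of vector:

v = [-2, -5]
5.385

||v||₂ = √((-2)² + (-5)²) = √29 = 5.385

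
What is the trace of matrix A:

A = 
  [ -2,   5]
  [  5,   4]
2

tr(A) = -2 + 4 = 2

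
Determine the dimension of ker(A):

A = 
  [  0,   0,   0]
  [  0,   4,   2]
nullity(A) = 2

Row reduce:
Swap R1 ↔ R2
REF = 
  [  0,   4,   2]
  [  0,   0,   0]
Pivot columns: 2 → 1 pivot.
rank(A) = 1, so nullity(A) = 3 - 1 = 2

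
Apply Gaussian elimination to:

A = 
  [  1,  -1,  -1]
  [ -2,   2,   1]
Row operations:
R2 → R2 + (2)·R1

Resulting echelon form:
REF = 
  [  1,  -1,  -1]
  [  0,   0,  -1]

Rank = 2 (number of non-zero pivot rows).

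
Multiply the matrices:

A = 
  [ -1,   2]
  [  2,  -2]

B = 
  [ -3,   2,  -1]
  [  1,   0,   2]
AB = 
  [  5,  -2,   5]
  [ -8,   4,  -6]

A is 2×2 and B is 2×3, so AB is 2×3. Each entry is (row of A)·(column of B):
AB[1,1] = (-1)(-3) + (2)(1) = 5
AB[1,2] = (-1)(2) + (2)(0) = -2
AB[1,3] = (-1)(-1) + (2)(2) = 5
AB[2,1] = (2)(-3) + (-2)(1) = -8
AB[2,2] = (2)(2) + (-2)(0) = 4
AB[2,3] = (2)(-1) + (-2)(2) = -6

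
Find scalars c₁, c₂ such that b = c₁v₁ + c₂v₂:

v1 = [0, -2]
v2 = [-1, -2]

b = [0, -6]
c1 = 3, c2 = 0

b = 3·v1 + 0·v2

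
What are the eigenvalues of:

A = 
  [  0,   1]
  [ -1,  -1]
tr(A) = -1, det(A) = 1
Characteristic polynomial: λ² - tr(A)λ + det(A) = λ² + λ + 1
λ² + λ + 1 = 0  ⇒  λ = (-1 ± √((1)² - 4·(1)))/2 = (-1 ± √(-3))/2
  = (-1 + i√3)/2,  (-1 - i√3)/2

λ = (-1 + i√3)/2, (-1 - i√3)/2  (≈ -0.5 + 0.866i, -0.5 - 0.866i)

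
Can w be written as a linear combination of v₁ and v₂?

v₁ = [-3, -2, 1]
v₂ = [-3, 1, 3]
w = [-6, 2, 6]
Yes

Form the augmented matrix and row-reduce:
[v₁|v₂|w] = 
  [ -3,  -3,  -6]
  [ -2,   1,   2]
  [  1,   3,   6]
R2 → R2 - (2/3)·R1
R3 → R3 + (1/3)·R1
R3 → R3 - (2/3)·R2
REF = 
  [ -3,  -3,  -6]
  [  0,   3,   6]
  [  0,   0,   0]

No row of the form [0 0 | nonzero], so the system is consistent. Back-substitution gives c₁ = 0, c₂ = 2: w = (0)·v₁ + (2)·v₂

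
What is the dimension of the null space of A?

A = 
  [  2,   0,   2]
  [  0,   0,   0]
nullity(A) = 2

Row reduce:
(no row operations needed)
REF = 
  [  2,   0,   2]
  [  0,   0,   0]
Pivot columns: 1 → 1 pivot.
rank(A) = 1, so nullity(A) = 3 - 1 = 2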